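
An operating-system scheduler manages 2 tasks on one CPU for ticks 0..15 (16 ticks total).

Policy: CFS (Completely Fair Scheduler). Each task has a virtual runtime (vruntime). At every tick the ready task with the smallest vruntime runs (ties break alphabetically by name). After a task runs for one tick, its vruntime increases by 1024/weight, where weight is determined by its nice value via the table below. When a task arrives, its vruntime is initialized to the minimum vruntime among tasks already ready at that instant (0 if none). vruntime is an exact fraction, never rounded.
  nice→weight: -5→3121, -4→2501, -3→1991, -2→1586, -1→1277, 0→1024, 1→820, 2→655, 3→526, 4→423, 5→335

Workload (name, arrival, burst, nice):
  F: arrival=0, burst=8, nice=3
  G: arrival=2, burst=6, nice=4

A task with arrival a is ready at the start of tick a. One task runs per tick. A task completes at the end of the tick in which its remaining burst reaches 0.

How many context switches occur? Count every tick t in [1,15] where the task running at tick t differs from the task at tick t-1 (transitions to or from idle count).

t=0: vr[F=0] → run F
t=1: vr[F=512/263] → run F
t=2: vr[F=1024/263 G=1024/263] → run F
t=3: vr[F=1536/263 G=1024/263] → run G
t=4: vr[F=1536/263 G=702464/111249] → run F
t=5: vr[F=2048/263 G=702464/111249] → run G
t=6: vr[F=2048/263 G=971776/111249] → run F
t=7: vr[F=2560/263 G=971776/111249] → run G
t=8: vr[F=2560/263 G=413696/37083] → run F
t=9: vr[F=3072/263 G=413696/37083] → run G
t=10: vr[F=3072/263 G=1510400/111249] → run F
t=11: vr[F=3584/263 G=1510400/111249] → run G
t=12: vr[F=3584/263 G=1779712/111249] → run F
t=13: vr[G=1779712/111249] → run G
t=14: (idle)
t=15: (idle)

context switches = 12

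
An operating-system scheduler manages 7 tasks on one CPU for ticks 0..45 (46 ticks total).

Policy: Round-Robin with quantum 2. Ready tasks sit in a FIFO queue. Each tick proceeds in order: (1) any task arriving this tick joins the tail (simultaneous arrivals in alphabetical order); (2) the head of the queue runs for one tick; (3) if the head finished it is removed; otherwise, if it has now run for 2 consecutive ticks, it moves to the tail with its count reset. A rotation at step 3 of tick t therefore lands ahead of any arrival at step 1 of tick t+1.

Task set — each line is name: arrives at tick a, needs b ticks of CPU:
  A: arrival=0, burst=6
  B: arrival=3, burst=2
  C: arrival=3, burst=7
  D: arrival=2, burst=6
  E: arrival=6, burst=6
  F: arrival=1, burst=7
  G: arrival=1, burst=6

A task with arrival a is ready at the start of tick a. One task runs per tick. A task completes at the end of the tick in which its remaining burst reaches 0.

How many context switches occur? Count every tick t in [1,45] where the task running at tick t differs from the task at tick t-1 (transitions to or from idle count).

context switches = 21

t=0: queue=[A] q_used=0 → run A
t=1: queue=[A,F,G] q_used=1 → run A
t=2: queue=[F,G,A,D] q_used=0 → run F
t=3: queue=[F,G,A,D,B,C] q_used=1 → run F
t=4: queue=[G,A,D,B,C,F] q_used=0 → run G
t=5: queue=[G,A,D,B,C,F] q_used=1 → run G
t=6: queue=[A,D,B,C,F,G,E] q_used=0 → run A
t=7: queue=[A,D,B,C,F,G,E] q_used=1 → run A
t=8: queue=[D,B,C,F,G,E,A] q_used=0 → run D
t=9: queue=[D,B,C,F,G,E,A] q_used=1 → run D
t=10: queue=[B,C,F,G,E,A,D] q_used=0 → run B
t=11: queue=[B,C,F,G,E,A,D] q_used=1 → run B
t=12: queue=[C,F,G,E,A,D] q_used=0 → run C
t=13: queue=[C,F,G,E,A,D] q_used=1 → run C
t=14: queue=[F,G,E,A,D,C] q_used=0 → run F
t=15: queue=[F,G,E,A,D,C] q_used=1 → run F
t=16: queue=[G,E,A,D,C,F] q_used=0 → run G
t=17: queue=[G,E,A,D,C,F] q_used=1 → run G
t=18: queue=[E,A,D,C,F,G] q_used=0 → run E
t=19: queue=[E,A,D,C,F,G] q_used=1 → run E
t=20: queue=[A,D,C,F,G,E] q_used=0 → run A
t=21: queue=[A,D,C,F,G,E] q_used=1 → run A
t=22: queue=[D,C,F,G,E] q_used=0 → run D
t=23: queue=[D,C,F,G,E] q_used=1 → run D
t=24: queue=[C,F,G,E,D] q_used=0 → run C
t=25: queue=[C,F,G,E,D] q_used=1 → run C
t=26: queue=[F,G,E,D,C] q_used=0 → run F
t=27: queue=[F,G,E,D,C] q_used=1 → run F
t=28: queue=[G,E,D,C,F] q_used=0 → run G
t=29: queue=[G,E,D,C,F] q_used=1 → run G
t=30: queue=[E,D,C,F] q_used=0 → run E
t=31: queue=[E,D,C,F] q_used=1 → run E
t=32: queue=[D,C,F,E] q_used=0 → run D
t=33: queue=[D,C,F,E] q_used=1 → run D
t=34: queue=[C,F,E] q_used=0 → run C
t=35: queue=[C,F,E] q_used=1 → run C
t=36: queue=[F,E,C] q_used=0 → run F
t=37: queue=[E,C] q_used=0 → run E
t=38: queue=[E,C] q_used=1 → run E
t=39: queue=[C] q_used=0 → run C
t=40: (idle)
t=41: (idle)
t=42: (idle)
t=43: (idle)
t=44: (idle)
t=45: (idle)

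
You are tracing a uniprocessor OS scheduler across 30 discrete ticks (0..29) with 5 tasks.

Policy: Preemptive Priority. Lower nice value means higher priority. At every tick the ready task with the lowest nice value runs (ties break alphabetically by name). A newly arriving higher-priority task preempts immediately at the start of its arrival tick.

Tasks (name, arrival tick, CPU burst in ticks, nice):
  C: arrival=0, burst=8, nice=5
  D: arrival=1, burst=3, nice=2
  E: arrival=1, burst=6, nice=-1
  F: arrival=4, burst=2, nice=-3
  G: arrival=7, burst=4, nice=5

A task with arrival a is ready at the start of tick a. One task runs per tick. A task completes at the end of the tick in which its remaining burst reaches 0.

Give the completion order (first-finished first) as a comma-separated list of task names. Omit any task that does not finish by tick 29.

t=0: ready={C} → run C
t=1: ready={C,D,E} → run E
t=2: ready={C,D,E} → run E
t=3: ready={C,D,E} → run E
t=4: ready={C,D,E,F} → run F
t=5: ready={C,D,E,F} → run F
t=6: ready={C,D,E} → run E
t=7: ready={C,D,E,G} → run E
t=8: ready={C,D,E,G} → run E
t=9: ready={C,D,G} → run D
t=10: ready={C,D,G} → run D
t=11: ready={C,D,G} → run D
t=12: ready={C,G} → run C
t=13: ready={C,G} → run C
t=14: ready={C,G} → run C
t=15: ready={C,G} → run C
t=16: ready={C,G} → run C
t=17: ready={C,G} → run C
t=18: ready={C,G} → run C
t=19: ready={G} → run G
t=20: ready={G} → run G
t=21: ready={G} → run G
t=22: ready={G} → run G
t=23: (idle)
t=24: (idle)
t=25: (idle)
t=26: (idle)
t=27: (idle)
t=28: (idle)
t=29: (idle)

completion order = F, E, D, C, G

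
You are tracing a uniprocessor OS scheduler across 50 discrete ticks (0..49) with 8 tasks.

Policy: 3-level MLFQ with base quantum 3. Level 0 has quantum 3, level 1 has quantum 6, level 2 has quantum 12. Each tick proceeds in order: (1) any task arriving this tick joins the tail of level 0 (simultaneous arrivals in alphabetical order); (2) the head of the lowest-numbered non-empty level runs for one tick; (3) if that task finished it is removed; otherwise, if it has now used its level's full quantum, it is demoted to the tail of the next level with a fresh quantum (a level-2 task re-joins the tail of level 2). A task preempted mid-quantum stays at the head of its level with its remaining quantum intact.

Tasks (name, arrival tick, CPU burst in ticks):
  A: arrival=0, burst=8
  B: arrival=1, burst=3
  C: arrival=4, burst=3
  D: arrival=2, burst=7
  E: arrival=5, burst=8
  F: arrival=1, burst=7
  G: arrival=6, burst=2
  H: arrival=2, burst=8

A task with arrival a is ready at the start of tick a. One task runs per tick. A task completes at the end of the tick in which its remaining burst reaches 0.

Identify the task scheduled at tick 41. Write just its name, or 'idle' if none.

running at tick 41 = E

t=0: L0/L1/L2 = A/-/- → run A
t=1: L0/L1/L2 = ABF/-/- → run A
t=2: L0/L1/L2 = ABFDH/-/- → run A
t=3: L0/L1/L2 = BFDH/A/- → run B
t=4: L0/L1/L2 = BFDHC/A/- → run B
t=5: L0/L1/L2 = BFDHCE/A/- → run B
t=6: L0/L1/L2 = FDHCEG/A/- → run F
t=7: L0/L1/L2 = FDHCEG/A/- → run F
t=8: L0/L1/L2 = FDHCEG/A/- → run F
t=9: L0/L1/L2 = DHCEG/AF/- → run D
t=10: L0/L1/L2 = DHCEG/AF/- → run D
t=11: L0/L1/L2 = DHCEG/AF/- → run D
t=12: L0/L1/L2 = HCEG/AFD/- → run H
t=13: L0/L1/L2 = HCEG/AFD/- → run H
t=14: L0/L1/L2 = HCEG/AFD/- → run H
t=15: L0/L1/L2 = CEG/AFDH/- → run C
t=16: L0/L1/L2 = CEG/AFDH/- → run C
t=17: L0/L1/L2 = CEG/AFDH/- → run C
t=18: L0/L1/L2 = EG/AFDH/- → run E
t=19: L0/L1/L2 = EG/AFDH/- → run E
t=20: L0/L1/L2 = EG/AFDH/- → run E
t=21: L0/L1/L2 = G/AFDHE/- → run G
t=22: L0/L1/L2 = G/AFDHE/- → run G
t=23: L0/L1/L2 = -/AFDHE/- → run A
t=24: L0/L1/L2 = -/AFDHE/- → run A
t=25: L0/L1/L2 = -/AFDHE/- → run A
t=26: L0/L1/L2 = -/AFDHE/- → run A
t=27: L0/L1/L2 = -/AFDHE/- → run A
t=28: L0/L1/L2 = -/FDHE/- → run F
t=29: L0/L1/L2 = -/FDHE/- → run F
t=30: L0/L1/L2 = -/FDHE/- → run F
t=31: L0/L1/L2 = -/FDHE/- → run F
t=32: L0/L1/L2 = -/DHE/- → run D
t=33: L0/L1/L2 = -/DHE/- → run D
t=34: L0/L1/L2 = -/DHE/- → run D
t=35: L0/L1/L2 = -/DHE/- → run D
t=36: L0/L1/L2 = -/HE/- → run H
t=37: L0/L1/L2 = -/HE/- → run H
t=38: L0/L1/L2 = -/HE/- → run H
t=39: L0/L1/L2 = -/HE/- → run H
t=40: L0/L1/L2 = -/HE/- → run H
t=41: L0/L1/L2 = -/E/- → run E
t=42: L0/L1/L2 = -/E/- → run E
t=43: L0/L1/L2 = -/E/- → run E
t=44: L0/L1/L2 = -/E/- → run E
t=45: L0/L1/L2 = -/E/- → run E
t=46: (idle)
t=47: (idle)
t=48: (idle)
t=49: (idle)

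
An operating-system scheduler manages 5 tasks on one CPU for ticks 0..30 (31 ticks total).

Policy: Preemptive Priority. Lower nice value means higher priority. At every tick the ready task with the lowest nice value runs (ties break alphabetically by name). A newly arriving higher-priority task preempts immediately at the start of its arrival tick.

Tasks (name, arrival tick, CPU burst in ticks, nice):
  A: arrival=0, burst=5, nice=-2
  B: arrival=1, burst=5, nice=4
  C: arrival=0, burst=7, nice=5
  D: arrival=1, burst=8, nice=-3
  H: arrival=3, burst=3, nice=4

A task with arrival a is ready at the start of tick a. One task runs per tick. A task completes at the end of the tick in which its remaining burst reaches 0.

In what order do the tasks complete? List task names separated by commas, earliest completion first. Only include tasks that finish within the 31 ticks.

completion order = D, A, B, H, C

t=0: ready={A,C} → run A
t=1: ready={A,B,C,D} → run D
t=2: ready={A,B,C,D} → run D
t=3: ready={A,B,C,D,H} → run D
t=4: ready={A,B,C,D,H} → run D
t=5: ready={A,B,C,D,H} → run D
t=6: ready={A,B,C,D,H} → run D
t=7: ready={A,B,C,D,H} → run D
t=8: ready={A,B,C,D,H} → run D
t=9: ready={A,B,C,H} → run A
t=10: ready={A,B,C,H} → run A
t=11: ready={A,B,C,H} → run A
t=12: ready={A,B,C,H} → run A
t=13: ready={B,C,H} → run B
t=14: ready={B,C,H} → run B
t=15: ready={B,C,H} → run B
t=16: ready={B,C,H} → run B
t=17: ready={B,C,H} → run B
t=18: ready={C,H} → run H
t=19: ready={C,H} → run H
t=20: ready={C,H} → run H
t=21: ready={C} → run C
t=22: ready={C} → run C
t=23: ready={C} → run C
t=24: ready={C} → run C
t=25: ready={C} → run C
t=26: ready={C} → run C
t=27: ready={C} → run C
t=28: (idle)
t=29: (idle)
t=30: (idle)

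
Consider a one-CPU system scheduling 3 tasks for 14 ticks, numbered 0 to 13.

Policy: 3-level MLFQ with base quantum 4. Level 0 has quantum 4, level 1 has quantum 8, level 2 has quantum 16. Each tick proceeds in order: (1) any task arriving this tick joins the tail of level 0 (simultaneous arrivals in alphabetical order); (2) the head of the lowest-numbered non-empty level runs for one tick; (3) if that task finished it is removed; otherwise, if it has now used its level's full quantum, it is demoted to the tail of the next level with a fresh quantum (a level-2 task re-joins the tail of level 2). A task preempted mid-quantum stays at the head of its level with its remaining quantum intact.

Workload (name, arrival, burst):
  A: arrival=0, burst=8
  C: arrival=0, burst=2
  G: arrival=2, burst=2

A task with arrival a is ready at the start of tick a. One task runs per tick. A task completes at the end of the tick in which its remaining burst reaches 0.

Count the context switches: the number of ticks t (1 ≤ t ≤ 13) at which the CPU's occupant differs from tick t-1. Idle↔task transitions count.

context switches = 4

t=0: L0/L1/L2 = AC/-/- → run A
t=1: L0/L1/L2 = AC/-/- → run A
t=2: L0/L1/L2 = ACG/-/- → run A
t=3: L0/L1/L2 = ACG/-/- → run A
t=4: L0/L1/L2 = CG/A/- → run C
t=5: L0/L1/L2 = CG/A/- → run C
t=6: L0/L1/L2 = G/A/- → run G
t=7: L0/L1/L2 = G/A/- → run G
t=8: L0/L1/L2 = -/A/- → run A
t=9: L0/L1/L2 = -/A/- → run A
t=10: L0/L1/L2 = -/A/- → run A
t=11: L0/L1/L2 = -/A/- → run A
t=12: (idle)
t=13: (idle)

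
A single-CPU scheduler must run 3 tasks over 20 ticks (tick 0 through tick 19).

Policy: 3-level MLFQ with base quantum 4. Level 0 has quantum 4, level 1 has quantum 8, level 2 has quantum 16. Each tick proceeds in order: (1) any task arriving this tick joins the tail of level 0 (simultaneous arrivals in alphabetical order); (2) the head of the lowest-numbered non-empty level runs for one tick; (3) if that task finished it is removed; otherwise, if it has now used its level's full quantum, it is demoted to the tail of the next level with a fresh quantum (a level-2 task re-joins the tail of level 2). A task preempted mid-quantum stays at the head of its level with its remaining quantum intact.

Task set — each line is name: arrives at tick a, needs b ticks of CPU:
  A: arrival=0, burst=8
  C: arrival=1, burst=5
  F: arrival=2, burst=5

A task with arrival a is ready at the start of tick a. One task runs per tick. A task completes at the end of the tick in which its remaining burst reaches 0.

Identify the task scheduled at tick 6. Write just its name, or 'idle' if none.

t=0: L0/L1/L2 = A/-/- → run A
t=1: L0/L1/L2 = AC/-/- → run A
t=2: L0/L1/L2 = ACF/-/- → run A
t=3: L0/L1/L2 = ACF/-/- → run A
t=4: L0/L1/L2 = CF/A/- → run C
t=5: L0/L1/L2 = CF/A/- → run C
t=6: L0/L1/L2 = CF/A/- → run C
t=7: L0/L1/L2 = CF/A/- → run C
t=8: L0/L1/L2 = F/AC/- → run F
t=9: L0/L1/L2 = F/AC/- → run F
t=10: L0/L1/L2 = F/AC/- → run F
t=11: L0/L1/L2 = F/AC/- → run F
t=12: L0/L1/L2 = -/ACF/- → run A
t=13: L0/L1/L2 = -/ACF/- → run A
t=14: L0/L1/L2 = -/ACF/- → run A
t=15: L0/L1/L2 = -/ACF/- → run A
t=16: L0/L1/L2 = -/CF/- → run C
t=17: L0/L1/L2 = -/F/- → run F
t=18: (idle)
t=19: (idle)

running at tick 6 = C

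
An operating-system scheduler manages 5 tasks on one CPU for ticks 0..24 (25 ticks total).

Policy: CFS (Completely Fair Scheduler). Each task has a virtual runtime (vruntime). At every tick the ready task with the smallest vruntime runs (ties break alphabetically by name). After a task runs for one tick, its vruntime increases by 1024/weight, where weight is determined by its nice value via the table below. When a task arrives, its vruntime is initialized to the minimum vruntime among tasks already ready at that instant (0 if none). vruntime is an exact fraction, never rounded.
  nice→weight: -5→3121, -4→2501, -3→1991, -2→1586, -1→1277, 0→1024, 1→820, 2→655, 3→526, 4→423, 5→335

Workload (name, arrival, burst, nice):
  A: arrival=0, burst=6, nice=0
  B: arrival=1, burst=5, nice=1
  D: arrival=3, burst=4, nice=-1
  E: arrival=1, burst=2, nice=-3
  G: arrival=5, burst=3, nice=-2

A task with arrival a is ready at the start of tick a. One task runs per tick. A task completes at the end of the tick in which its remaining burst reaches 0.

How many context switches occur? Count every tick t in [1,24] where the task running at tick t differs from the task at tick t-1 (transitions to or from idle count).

context switches = 18

t=0: vr[A=0] → run A
t=1: vr[A=1 B=1 E=1] → run A
t=2: vr[A=2 B=1 E=1] → run B
t=3: vr[A=2 B=461/205 D=1 E=1] → run D
t=4: vr[A=2 B=461/205 D=2301/1277 E=1] → run E
t=5: vr[A=2 B=461/205 D=2301/1277 E=3015/1991 G=3015/1991] → run E
t=6: vr[A=2 B=461/205 D=2301/1277 G=3015/1991] → run G
t=7: vr[A=2 B=461/205 D=2301/1277 G=3410287/1578863] → run D
t=8: vr[A=2 B=461/205 D=3325/1277 G=3410287/1578863] → run A
t=9: vr[A=3 B=461/205 D=3325/1277 G=3410287/1578863] → run G
t=10: vr[A=3 B=461/205 D=3325/1277 G=4429679/1578863] → run B
t=11: vr[A=3 B=717/205 D=3325/1277 G=4429679/1578863] → run D
t=12: vr[A=3 B=717/205 D=4349/1277 G=4429679/1578863] → run G
t=13: vr[A=3 B=717/205 D=4349/1277] → run A
t=14: vr[A=4 B=717/205 D=4349/1277] → run D
t=15: vr[A=4 B=717/205] → run B
t=16: vr[A=4 B=973/205] → run A
t=17: vr[A=5 B=973/205] → run B
t=18: vr[A=5 B=1229/205] → run A
t=19: vr[B=1229/205] → run B
t=20: (idle)
t=21: (idle)
t=22: (idle)
t=23: (idle)
t=24: (idle)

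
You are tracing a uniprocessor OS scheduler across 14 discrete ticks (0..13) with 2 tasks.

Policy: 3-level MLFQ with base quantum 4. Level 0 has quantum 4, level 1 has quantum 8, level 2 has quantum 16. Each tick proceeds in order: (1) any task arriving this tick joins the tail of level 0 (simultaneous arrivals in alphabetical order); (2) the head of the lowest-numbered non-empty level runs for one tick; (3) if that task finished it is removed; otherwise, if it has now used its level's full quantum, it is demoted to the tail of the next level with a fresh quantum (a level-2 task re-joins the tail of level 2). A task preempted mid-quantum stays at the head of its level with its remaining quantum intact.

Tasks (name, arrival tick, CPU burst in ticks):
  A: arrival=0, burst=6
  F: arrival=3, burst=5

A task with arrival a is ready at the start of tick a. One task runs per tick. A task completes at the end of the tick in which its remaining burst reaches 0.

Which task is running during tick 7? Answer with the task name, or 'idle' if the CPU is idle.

t=0: L0/L1/L2 = A/-/- → run A
t=1: L0/L1/L2 = A/-/- → run A
t=2: L0/L1/L2 = A/-/- → run A
t=3: L0/L1/L2 = AF/-/- → run A
t=4: L0/L1/L2 = F/A/- → run F
t=5: L0/L1/L2 = F/A/- → run F
t=6: L0/L1/L2 = F/A/- → run F
t=7: L0/L1/L2 = F/A/- → run F
t=8: L0/L1/L2 = -/AF/- → run A
t=9: L0/L1/L2 = -/AF/- → run A
t=10: L0/L1/L2 = -/F/- → run F
t=11: (idle)
t=12: (idle)
t=13: (idle)

running at tick 7 = F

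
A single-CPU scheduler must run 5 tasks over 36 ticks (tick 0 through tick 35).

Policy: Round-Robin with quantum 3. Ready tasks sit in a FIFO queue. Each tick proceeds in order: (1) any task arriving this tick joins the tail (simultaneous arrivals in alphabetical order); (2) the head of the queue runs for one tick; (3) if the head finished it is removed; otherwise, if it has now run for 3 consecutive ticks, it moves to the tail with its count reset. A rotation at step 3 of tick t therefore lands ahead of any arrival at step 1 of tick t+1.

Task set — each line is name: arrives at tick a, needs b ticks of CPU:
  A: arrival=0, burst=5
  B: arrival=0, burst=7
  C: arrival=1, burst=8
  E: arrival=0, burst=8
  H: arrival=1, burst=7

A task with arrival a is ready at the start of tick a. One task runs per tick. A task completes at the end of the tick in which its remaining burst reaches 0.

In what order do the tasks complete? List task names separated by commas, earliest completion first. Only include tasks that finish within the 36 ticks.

completion order = A, B, E, C, H

t=0: queue=[A,B,E] q_used=0 → run A
t=1: queue=[A,B,E,C,H] q_used=1 → run A
t=2: queue=[A,B,E,C,H] q_used=2 → run A
t=3: queue=[B,E,C,H,A] q_used=0 → run B
t=4: queue=[B,E,C,H,A] q_used=1 → run B
t=5: queue=[B,E,C,H,A] q_used=2 → run B
t=6: queue=[E,C,H,A,B] q_used=0 → run E
t=7: queue=[E,C,H,A,B] q_used=1 → run E
t=8: queue=[E,C,H,A,B] q_used=2 → run E
t=9: queue=[C,H,A,B,E] q_used=0 → run C
t=10: queue=[C,H,A,B,E] q_used=1 → run C
t=11: queue=[C,H,A,B,E] q_used=2 → run C
t=12: queue=[H,A,B,E,C] q_used=0 → run H
t=13: queue=[H,A,B,E,C] q_used=1 → run H
t=14: queue=[H,A,B,E,C] q_used=2 → run H
t=15: queue=[A,B,E,C,H] q_used=0 → run A
t=16: queue=[A,B,E,C,H] q_used=1 → run A
t=17: queue=[B,E,C,H] q_used=0 → run B
t=18: queue=[B,E,C,H] q_used=1 → run B
t=19: queue=[B,E,C,H] q_used=2 → run B
t=20: queue=[E,C,H,B] q_used=0 → run E
t=21: queue=[E,C,H,B] q_used=1 → run E
t=22: queue=[E,C,H,B] q_used=2 → run E
t=23: queue=[C,H,B,E] q_used=0 → run C
t=24: queue=[C,H,B,E] q_used=1 → run C
t=25: queue=[C,H,B,E] q_used=2 → run C
t=26: queue=[H,B,E,C] q_used=0 → run H
t=27: queue=[H,B,E,C] q_used=1 → run H
t=28: queue=[H,B,E,C] q_used=2 → run H
t=29: queue=[B,E,C,H] q_used=0 → run B
t=30: queue=[E,C,H] q_used=0 → run E
t=31: queue=[E,C,H] q_used=1 → run E
t=32: queue=[C,H] q_used=0 → run C
t=33: queue=[C,H] q_used=1 → run C
t=34: queue=[H] q_used=0 → run H
t=35: (idle)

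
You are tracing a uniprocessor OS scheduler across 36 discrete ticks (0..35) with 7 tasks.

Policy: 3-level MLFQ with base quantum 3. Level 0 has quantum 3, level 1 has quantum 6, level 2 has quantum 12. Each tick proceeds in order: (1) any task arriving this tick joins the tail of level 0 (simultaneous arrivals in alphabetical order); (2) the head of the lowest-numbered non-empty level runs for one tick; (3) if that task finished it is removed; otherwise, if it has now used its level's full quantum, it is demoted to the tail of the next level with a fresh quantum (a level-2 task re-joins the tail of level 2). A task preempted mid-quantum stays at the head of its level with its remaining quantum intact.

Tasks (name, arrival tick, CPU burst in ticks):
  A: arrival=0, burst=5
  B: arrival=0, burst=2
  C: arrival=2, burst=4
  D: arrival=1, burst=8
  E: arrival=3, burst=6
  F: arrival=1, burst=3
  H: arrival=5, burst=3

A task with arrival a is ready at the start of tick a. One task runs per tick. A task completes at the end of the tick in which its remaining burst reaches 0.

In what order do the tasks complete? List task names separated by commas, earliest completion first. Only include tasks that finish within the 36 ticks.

t=0: L0/L1/L2 = AB/-/- → run A
t=1: L0/L1/L2 = ABDF/-/- → run A
t=2: L0/L1/L2 = ABDFC/-/- → run A
t=3: L0/L1/L2 = BDFCE/A/- → run B
t=4: L0/L1/L2 = BDFCE/A/- → run B
t=5: L0/L1/L2 = DFCEH/A/- → run D
t=6: L0/L1/L2 = DFCEH/A/- → run D
t=7: L0/L1/L2 = DFCEH/A/- → run D
t=8: L0/L1/L2 = FCEH/AD/- → run F
t=9: L0/L1/L2 = FCEH/AD/- → run F
t=10: L0/L1/L2 = FCEH/AD/- → run F
t=11: L0/L1/L2 = CEH/AD/- → run C
t=12: L0/L1/L2 = CEH/AD/- → run C
t=13: L0/L1/L2 = CEH/AD/- → run C
t=14: L0/L1/L2 = EH/ADC/- → run E
t=15: L0/L1/L2 = EH/ADC/- → run E
t=16: L0/L1/L2 = EH/ADC/- → run E
t=17: L0/L1/L2 = H/ADCE/- → run H
t=18: L0/L1/L2 = H/ADCE/- → run H
t=19: L0/L1/L2 = H/ADCE/- → run H
t=20: L0/L1/L2 = -/ADCE/- → run A
t=21: L0/L1/L2 = -/ADCE/- → run A
t=22: L0/L1/L2 = -/DCE/- → run D
t=23: L0/L1/L2 = -/DCE/- → run D
t=24: L0/L1/L2 = -/DCE/- → run D
t=25: L0/L1/L2 = -/DCE/- → run D
t=26: L0/L1/L2 = -/DCE/- → run D
t=27: L0/L1/L2 = -/CE/- → run C
t=28: L0/L1/L2 = -/E/- → run E
t=29: L0/L1/L2 = -/E/- → run E
t=30: L0/L1/L2 = -/E/- → run E
t=31: (idle)
t=32: (idle)
t=33: (idle)
t=34: (idle)
t=35: (idle)

completion order = B, F, H, A, D, C, E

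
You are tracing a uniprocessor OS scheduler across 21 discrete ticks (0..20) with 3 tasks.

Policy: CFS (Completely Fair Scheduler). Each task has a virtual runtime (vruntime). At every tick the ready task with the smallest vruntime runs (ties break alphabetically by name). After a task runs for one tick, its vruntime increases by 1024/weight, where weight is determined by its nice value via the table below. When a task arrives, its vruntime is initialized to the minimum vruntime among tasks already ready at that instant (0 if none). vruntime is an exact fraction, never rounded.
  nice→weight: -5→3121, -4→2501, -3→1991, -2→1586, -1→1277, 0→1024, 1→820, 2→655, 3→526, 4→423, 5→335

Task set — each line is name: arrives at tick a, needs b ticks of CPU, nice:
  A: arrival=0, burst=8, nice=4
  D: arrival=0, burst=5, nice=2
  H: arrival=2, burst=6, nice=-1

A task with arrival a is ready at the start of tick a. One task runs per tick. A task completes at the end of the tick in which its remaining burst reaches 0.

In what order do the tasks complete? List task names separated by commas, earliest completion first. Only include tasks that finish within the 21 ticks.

completion order = H, D, A

t=0: vr[A=0 D=0] → run A
t=1: vr[A=1024/423 D=0] → run D
t=2: vr[A=1024/423 D=1024/655 H=1024/655] → run D
t=3: vr[A=1024/423 D=2048/655 H=1024/655] → run H
t=4: vr[A=1024/423 D=2048/655 H=1978368/836435] → run H
t=5: vr[A=1024/423 D=2048/655 H=2649088/836435] → run A
t=6: vr[A=2048/423 D=2048/655 H=2649088/836435] → run D
t=7: vr[A=2048/423 D=3072/655 H=2649088/836435] → run H
t=8: vr[A=2048/423 D=3072/655 H=3319808/836435] → run H
t=9: vr[A=2048/423 D=3072/655 H=3990528/836435] → run D
t=10: vr[A=2048/423 D=4096/655 H=3990528/836435] → run H
t=11: vr[A=2048/423 D=4096/655 H=4661248/836435] → run A
t=12: vr[A=1024/141 D=4096/655 H=4661248/836435] → run H
t=13: vr[A=1024/141 D=4096/655] → run D
t=14: vr[A=1024/141] → run A
t=15: vr[A=4096/423] → run A
t=16: vr[A=5120/423] → run A
t=17: vr[A=2048/141] → run A
t=18: vr[A=7168/423] → run A
t=19: (idle)
t=20: (idle)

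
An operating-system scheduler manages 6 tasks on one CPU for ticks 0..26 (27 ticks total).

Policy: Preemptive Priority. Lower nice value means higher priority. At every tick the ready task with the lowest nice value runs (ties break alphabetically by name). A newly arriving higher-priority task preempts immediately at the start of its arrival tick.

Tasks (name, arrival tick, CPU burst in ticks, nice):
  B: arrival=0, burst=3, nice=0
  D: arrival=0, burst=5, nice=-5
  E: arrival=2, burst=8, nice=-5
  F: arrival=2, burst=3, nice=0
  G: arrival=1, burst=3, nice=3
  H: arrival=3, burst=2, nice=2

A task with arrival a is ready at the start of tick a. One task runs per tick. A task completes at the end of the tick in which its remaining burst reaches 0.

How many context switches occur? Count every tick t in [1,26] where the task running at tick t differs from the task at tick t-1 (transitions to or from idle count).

context switches = 6

t=0: ready={B,D} → run D
t=1: ready={B,D,G} → run D
t=2: ready={B,D,E,F,G} → run D
t=3: ready={B,D,E,F,G,H} → run D
t=4: ready={B,D,E,F,G,H} → run D
t=5: ready={B,E,F,G,H} → run E
t=6: ready={B,E,F,G,H} → run E
t=7: ready={B,E,F,G,H} → run E
t=8: ready={B,E,F,G,H} → run E
t=9: ready={B,E,F,G,H} → run E
t=10: ready={B,E,F,G,H} → run E
t=11: ready={B,E,F,G,H} → run E
t=12: ready={B,E,F,G,H} → run E
t=13: ready={B,F,G,H} → run B
t=14: ready={B,F,G,H} → run B
t=15: ready={B,F,G,H} → run B
t=16: ready={F,G,H} → run F
t=17: ready={F,G,H} → run F
t=18: ready={F,G,H} → run F
t=19: ready={G,H} → run H
t=20: ready={G,H} → run H
t=21: ready={G} → run G
t=22: ready={G} → run G
t=23: ready={G} → run G
t=24: (idle)
t=25: (idle)
t=26: (idle)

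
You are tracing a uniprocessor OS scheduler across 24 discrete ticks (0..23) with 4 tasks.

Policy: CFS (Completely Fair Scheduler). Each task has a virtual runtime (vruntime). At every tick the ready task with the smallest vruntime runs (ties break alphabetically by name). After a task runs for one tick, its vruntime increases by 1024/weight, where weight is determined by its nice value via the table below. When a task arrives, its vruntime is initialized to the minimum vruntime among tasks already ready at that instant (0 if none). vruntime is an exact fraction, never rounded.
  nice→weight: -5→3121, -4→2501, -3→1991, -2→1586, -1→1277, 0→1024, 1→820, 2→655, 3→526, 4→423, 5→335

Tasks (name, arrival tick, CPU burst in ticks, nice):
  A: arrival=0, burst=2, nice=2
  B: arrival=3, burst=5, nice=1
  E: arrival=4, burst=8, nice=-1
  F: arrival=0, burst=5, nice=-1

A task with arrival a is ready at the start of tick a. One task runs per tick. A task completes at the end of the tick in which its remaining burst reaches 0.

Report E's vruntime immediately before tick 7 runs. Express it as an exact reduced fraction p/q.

vruntime(E, start of tick 7) = 1978368/836435

t=0: vr[A=0 F=0] → run A
t=1: vr[A=1024/655 F=0] → run F
t=2: vr[A=1024/655 F=1024/1277] → run F
t=3: vr[A=1024/655 B=1024/655 F=2048/1277] → run A
t=4: vr[B=1024/655 E=1024/655 F=2048/1277] → run B
t=5: vr[B=15104/5371 E=1024/655 F=2048/1277] → run E
t=6: vr[B=15104/5371 E=1978368/836435 F=2048/1277] → run F
t=7: vr[B=15104/5371 E=1978368/836435 F=3072/1277] → run E
t=8: vr[B=15104/5371 E=2649088/836435 F=3072/1277] → run F
t=9: vr[B=15104/5371 E=2649088/836435 F=4096/1277] → run B
t=10: vr[B=109056/26855 E=2649088/836435 F=4096/1277] → run E
t=11: vr[B=109056/26855 E=3319808/836435 F=4096/1277] → run F
t=12: vr[B=109056/26855 E=3319808/836435] → run E
t=13: vr[B=109056/26855 E=3990528/836435] → run B
t=14: vr[B=142592/26855 E=3990528/836435] → run E
t=15: vr[B=142592/26855 E=4661248/836435] → run B
t=16: vr[B=176128/26855 E=4661248/836435] → run E
t=17: vr[B=176128/26855 E=5331968/836435] → run E
t=18: vr[B=176128/26855 E=6002688/836435] → run B
t=19: vr[E=6002688/836435] → run E
t=20: (idle)
t=21: (idle)
t=22: (idle)
t=23: (idle)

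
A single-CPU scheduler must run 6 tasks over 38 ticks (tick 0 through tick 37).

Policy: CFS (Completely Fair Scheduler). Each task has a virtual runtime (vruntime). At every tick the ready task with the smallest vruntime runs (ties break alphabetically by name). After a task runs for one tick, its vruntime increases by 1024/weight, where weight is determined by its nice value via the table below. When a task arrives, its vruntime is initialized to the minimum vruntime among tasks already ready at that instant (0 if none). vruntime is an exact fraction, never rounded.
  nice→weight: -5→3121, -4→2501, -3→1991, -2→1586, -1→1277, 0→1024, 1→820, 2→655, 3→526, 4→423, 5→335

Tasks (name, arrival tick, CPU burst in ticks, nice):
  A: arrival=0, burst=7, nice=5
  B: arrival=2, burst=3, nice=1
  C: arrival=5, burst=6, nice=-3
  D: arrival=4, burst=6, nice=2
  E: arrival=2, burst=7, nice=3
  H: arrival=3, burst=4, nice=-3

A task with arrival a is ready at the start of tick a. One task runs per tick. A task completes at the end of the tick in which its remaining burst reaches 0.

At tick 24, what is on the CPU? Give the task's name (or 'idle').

t=0: vr[A=0] → run A
t=1: vr[A=1024/335] → run A
t=2: vr[A=2048/335 B=2048/335 E=2048/335] → run A
t=3: vr[A=3072/335 B=2048/335 E=2048/335 H=2048/335] → run B
t=4: vr[A=3072/335 B=20224/2747 D=2048/335 E=2048/335 H=2048/335] → run D
t=5: vr[A=3072/335 B=20224/2747 C=2048/335 D=336896/43885 E=2048/335 H=2048/335] → run C
t=6: vr[A=3072/335 B=20224/2747 C=4420608/666985 D=336896/43885 E=2048/335 H=2048/335] → run E
t=7: vr[A=3072/335 B=20224/2747 C=4420608/666985 D=336896/43885 E=710144/88105 H=2048/335] → run H
t=8: vr[A=3072/335 B=20224/2747 C=4420608/666985 D=336896/43885 E=710144/88105 H=4420608/666985] → run C
t=9: vr[A=3072/335 B=20224/2747 C=4763648/666985 D=336896/43885 E=710144/88105 H=4420608/666985] → run H
t=10: vr[A=3072/335 B=20224/2747 C=4763648/666985 D=336896/43885 E=710144/88105 H=4763648/666985] → run C
t=11: vr[A=3072/335 B=20224/2747 C=5106688/666985 D=336896/43885 E=710144/88105 H=4763648/666985] → run H
t=12: vr[A=3072/335 B=20224/2747 C=5106688/666985 D=336896/43885 E=710144/88105 H=5106688/666985] → run B
t=13: vr[A=3072/335 B=118272/13735 C=5106688/666985 D=336896/43885 E=710144/88105 H=5106688/666985] → run C
t=14: vr[A=3072/335 B=118272/13735 C=5449728/666985 D=336896/43885 E=710144/88105 H=5106688/666985] → run H
t=15: vr[A=3072/335 B=118272/13735 C=5449728/666985 D=336896/43885 E=710144/88105] → run D
t=16: vr[A=3072/335 B=118272/13735 C=5449728/666985 D=405504/43885 E=710144/88105] → run E
t=17: vr[A=3072/335 B=118272/13735 C=5449728/666985 D=405504/43885 E=881664/88105] → run C
t=18: vr[A=3072/335 B=118272/13735 C=5792768/666985 D=405504/43885 E=881664/88105] → run B
t=19: vr[A=3072/335 C=5792768/666985 D=405504/43885 E=881664/88105] → run C
t=20: vr[A=3072/335 D=405504/43885 E=881664/88105] → run A
t=21: vr[A=4096/335 D=405504/43885 E=881664/88105] → run D
t=22: vr[A=4096/335 D=474112/43885 E=881664/88105] → run E
t=23: vr[A=4096/335 D=474112/43885 E=1053184/88105] → run D
t=24: vr[A=4096/335 D=108544/8777 E=1053184/88105] → run E
t=25: vr[A=4096/335 D=108544/8777 E=1224704/88105] → run A
t=26: vr[A=1024/67 D=108544/8777 E=1224704/88105] → run D
t=27: vr[A=1024/67 D=611328/43885 E=1224704/88105] → run E
t=28: vr[A=1024/67 D=611328/43885 E=1396224/88105] → run D
t=29: vr[A=1024/67 E=1396224/88105] → run A
t=30: vr[A=6144/335 E=1396224/88105] → run E
t=31: vr[A=6144/335 E=1567744/88105] → run E
t=32: vr[A=6144/335] → run A
t=33: (idle)
t=34: (idle)
t=35: (idle)
t=36: (idle)
t=37: (idle)

running at tick 24 = E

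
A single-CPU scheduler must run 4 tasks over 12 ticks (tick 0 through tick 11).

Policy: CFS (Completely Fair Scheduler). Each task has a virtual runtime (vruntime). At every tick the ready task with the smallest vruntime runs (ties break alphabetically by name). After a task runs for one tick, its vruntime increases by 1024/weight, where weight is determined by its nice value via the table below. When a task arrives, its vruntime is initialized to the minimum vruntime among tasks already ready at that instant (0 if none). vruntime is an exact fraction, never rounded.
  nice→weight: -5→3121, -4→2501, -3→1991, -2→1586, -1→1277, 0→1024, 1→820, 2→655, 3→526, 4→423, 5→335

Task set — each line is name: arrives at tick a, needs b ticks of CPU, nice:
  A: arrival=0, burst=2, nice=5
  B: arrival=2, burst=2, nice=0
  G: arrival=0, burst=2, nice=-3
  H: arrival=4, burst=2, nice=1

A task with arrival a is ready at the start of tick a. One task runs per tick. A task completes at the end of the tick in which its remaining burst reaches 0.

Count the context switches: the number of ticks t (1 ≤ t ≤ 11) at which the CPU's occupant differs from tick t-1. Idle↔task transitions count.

t=0: vr[A=0 G=0] → run A
t=1: vr[A=1024/335 G=0] → run G
t=2: vr[A=1024/335 B=1024/1991 G=1024/1991] → run B
t=3: vr[A=1024/335 B=3015/1991 G=1024/1991] → run G
t=4: vr[A=1024/335 B=3015/1991 H=3015/1991] → run B
t=5: vr[A=1024/335 H=3015/1991] → run H
t=6: vr[A=1024/335 H=1127771/408155] → run H
t=7: vr[A=1024/335] → run A
t=8: (idle)
t=9: (idle)
t=10: (idle)
t=11: (idle)

context switches = 7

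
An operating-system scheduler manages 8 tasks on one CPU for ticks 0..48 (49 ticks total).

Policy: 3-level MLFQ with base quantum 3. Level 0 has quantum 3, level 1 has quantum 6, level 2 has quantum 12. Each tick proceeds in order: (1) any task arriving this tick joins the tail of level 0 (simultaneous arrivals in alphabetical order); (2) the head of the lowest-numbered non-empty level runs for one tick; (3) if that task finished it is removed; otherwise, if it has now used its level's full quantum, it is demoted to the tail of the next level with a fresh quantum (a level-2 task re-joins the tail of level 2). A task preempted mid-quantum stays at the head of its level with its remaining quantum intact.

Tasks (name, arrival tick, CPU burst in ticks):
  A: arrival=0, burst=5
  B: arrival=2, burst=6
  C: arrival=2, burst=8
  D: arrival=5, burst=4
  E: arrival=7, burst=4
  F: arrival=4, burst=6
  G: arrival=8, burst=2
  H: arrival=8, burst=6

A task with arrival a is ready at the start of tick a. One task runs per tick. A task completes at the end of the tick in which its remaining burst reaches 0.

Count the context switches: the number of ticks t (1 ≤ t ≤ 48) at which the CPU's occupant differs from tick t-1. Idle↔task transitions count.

t=0: L0/L1/L2 = A/-/- → run A
t=1: L0/L1/L2 = A/-/- → run A
t=2: L0/L1/L2 = ABC/-/- → run A
t=3: L0/L1/L2 = BC/A/- → run B
t=4: L0/L1/L2 = BCF/A/- → run B
t=5: L0/L1/L2 = BCFD/A/- → run B
t=6: L0/L1/L2 = CFD/AB/- → run C
t=7: L0/L1/L2 = CFDE/AB/- → run C
t=8: L0/L1/L2 = CFDEGH/AB/- → run C
t=9: L0/L1/L2 = FDEGH/ABC/- → run F
t=10: L0/L1/L2 = FDEGH/ABC/- → run F
t=11: L0/L1/L2 = FDEGH/ABC/- → run F
t=12: L0/L1/L2 = DEGH/ABCF/- → run D
t=13: L0/L1/L2 = DEGH/ABCF/- → run D
t=14: L0/L1/L2 = DEGH/ABCF/- → run D
t=15: L0/L1/L2 = EGH/ABCFD/- → run E
t=16: L0/L1/L2 = EGH/ABCFD/- → run E
t=17: L0/L1/L2 = EGH/ABCFD/- → run E
t=18: L0/L1/L2 = GH/ABCFDE/- → run G
t=19: L0/L1/L2 = GH/ABCFDE/- → run G
t=20: L0/L1/L2 = H/ABCFDE/- → run H
t=21: L0/L1/L2 = H/ABCFDE/- → run H
t=22: L0/L1/L2 = H/ABCFDE/- → run H
t=23: L0/L1/L2 = -/ABCFDEH/- → run A
t=24: L0/L1/L2 = -/ABCFDEH/- → run A
t=25: L0/L1/L2 = -/BCFDEH/- → run B
t=26: L0/L1/L2 = -/BCFDEH/- → run B
t=27: L0/L1/L2 = -/BCFDEH/- → run B
t=28: L0/L1/L2 = -/CFDEH/- → run C
t=29: L0/L1/L2 = -/CFDEH/- → run C
t=30: L0/L1/L2 = -/CFDEH/- → run C
t=31: L0/L1/L2 = -/CFDEH/- → run C
t=32: L0/L1/L2 = -/CFDEH/- → run C
t=33: L0/L1/L2 = -/FDEH/- → run F
t=34: L0/L1/L2 = -/FDEH/- → run F
t=35: L0/L1/L2 = -/FDEH/- → run F
t=36: L0/L1/L2 = -/DEH/- → run D
t=37: L0/L1/L2 = -/EH/- → run E
t=38: L0/L1/L2 = -/H/- → run H
t=39: L0/L1/L2 = -/H/- → run H
t=40: L0/L1/L2 = -/H/- → run H
t=41: (idle)
t=42: (idle)
t=43: (idle)
t=44: (idle)
t=45: (idle)
t=46: (idle)
t=47: (idle)
t=48: (idle)

context switches = 15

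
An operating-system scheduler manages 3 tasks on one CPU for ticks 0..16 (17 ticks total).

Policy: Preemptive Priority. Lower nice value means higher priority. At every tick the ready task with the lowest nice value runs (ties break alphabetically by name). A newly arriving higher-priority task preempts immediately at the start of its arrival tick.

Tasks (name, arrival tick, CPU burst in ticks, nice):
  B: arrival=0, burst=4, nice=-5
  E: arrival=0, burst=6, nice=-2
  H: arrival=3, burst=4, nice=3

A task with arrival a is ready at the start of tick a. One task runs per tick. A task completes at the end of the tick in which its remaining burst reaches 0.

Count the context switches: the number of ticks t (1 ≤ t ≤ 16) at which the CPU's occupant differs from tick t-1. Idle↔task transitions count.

t=0: ready={B,E} → run B
t=1: ready={B,E} → run B
t=2: ready={B,E} → run B
t=3: ready={B,E,H} → run B
t=4: ready={E,H} → run E
t=5: ready={E,H} → run E
t=6: ready={E,H} → run E
t=7: ready={E,H} → run E
t=8: ready={E,H} → run E
t=9: ready={E,H} → run E
t=10: ready={H} → run H
t=11: ready={H} → run H
t=12: ready={H} → run H
t=13: ready={H} → run H
t=14: (idle)
t=15: (idle)
t=16: (idle)

context switches = 3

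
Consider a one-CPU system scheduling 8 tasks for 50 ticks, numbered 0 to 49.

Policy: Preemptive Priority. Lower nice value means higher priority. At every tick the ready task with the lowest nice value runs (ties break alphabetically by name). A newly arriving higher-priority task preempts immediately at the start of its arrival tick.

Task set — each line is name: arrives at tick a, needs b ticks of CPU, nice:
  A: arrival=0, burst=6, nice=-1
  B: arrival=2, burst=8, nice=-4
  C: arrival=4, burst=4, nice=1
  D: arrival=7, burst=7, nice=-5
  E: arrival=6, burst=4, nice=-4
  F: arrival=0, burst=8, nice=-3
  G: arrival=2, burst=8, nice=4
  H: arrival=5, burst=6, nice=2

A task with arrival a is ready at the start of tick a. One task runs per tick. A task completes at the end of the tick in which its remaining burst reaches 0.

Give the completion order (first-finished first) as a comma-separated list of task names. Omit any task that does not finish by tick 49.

completion order = D, B, E, F, A, C, H

t=0: ready={A,F} → run F
t=1: ready={A,F} → run F
t=2: ready={A,B,F,G} → run B
t=3: ready={A,B,F,G} → run B
t=4: ready={A,B,C,F,G} → run B
t=5: ready={A,B,C,F,G,H} → run B
t=6: ready={A,B,C,E,F,G,H} → run B
t=7: ready={A,B,C,D,E,F,G,H} → run D
t=8: ready={A,B,C,D,E,F,G,H} → run D
t=9: ready={A,B,C,D,E,F,G,H} → run D
t=10: ready={A,B,C,D,E,F,G,H} → run D
t=11: ready={A,B,C,D,E,F,G,H} → run D
t=12: ready={A,B,C,D,E,F,G,H} → run D
t=13: ready={A,B,C,D,E,F,G,H} → run D
t=14: ready={A,B,C,E,F,G,H} → run B
t=15: ready={A,B,C,E,F,G,H} → run B
t=16: ready={A,B,C,E,F,G,H} → run B
t=17: ready={A,C,E,F,G,H} → run E
t=18: ready={A,C,E,F,G,H} → run E
t=19: ready={A,C,E,F,G,H} → run E
t=20: ready={A,C,E,F,G,H} → run E
t=21: ready={A,C,F,G,H} → run F
t=22: ready={A,C,F,G,H} → run F
t=23: ready={A,C,F,G,H} → run F
t=24: ready={A,C,F,G,H} → run F
t=25: ready={A,C,F,G,H} → run F
t=26: ready={A,C,F,G,H} → run F
t=27: ready={A,C,G,H} → run A
t=28: ready={A,C,G,H} → run A
t=29: ready={A,C,G,H} → run A
t=30: ready={A,C,G,H} → run A
t=31: ready={A,C,G,H} → run A
t=32: ready={A,C,G,H} → run A
t=33: ready={C,G,H} → run C
t=34: ready={C,G,H} → run C
t=35: ready={C,G,H} → run C
t=36: ready={C,G,H} → run C
t=37: ready={G,H} → run H
t=38: ready={G,H} → run H
t=39: ready={G,H} → run H
t=40: ready={G,H} → run H
t=41: ready={G,H} → run H
t=42: ready={G,H} → run H
t=43: ready={G} → run G
t=44: ready={G} → run G
t=45: ready={G} → run G
t=46: ready={G} → run G
t=47: ready={G} → run G
t=48: ready={G} → run G
t=49: ready={G} → run G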